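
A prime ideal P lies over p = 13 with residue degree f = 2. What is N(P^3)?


N(P^a) = p^(a*f)
= 13^(3*2)
= 13^6
= 4826809

4826809


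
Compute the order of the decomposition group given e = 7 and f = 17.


|D_P| = e * f
= 7 * 17
= 119

119


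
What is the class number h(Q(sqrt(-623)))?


K = Q(sqrt(-623)). d mod 4 = 1, so D = disc(K) = d = -623
h(K) equals the number of primitive reduced positive-definite forms (a, b, c) = a*x^2 + b*x*y + c*y^2 with b^2 - 4ac = D,
where reduced means |b| <= a <= c, with b >= 0 whenever |b| = a or a = c, and primitive means gcd(a, b, c) = 1.
Reduced forces 3a^2 <= |D| = 623, so 1 <= a <= 14; b must have the parity of D, and c = (b^2 - D)/(4a) must be an integer >= a.
Enumerate a = 1..14, b in [-a, a]:
  a=1: (1, 1, 156)  [1]
  a=2: (2, -1, 78), (2, 1, 78)  [2]
  a=3: (3, -1, 52), (3, 1, 52)  [2]
  a=4: (4, -1, 39), (4, 1, 39)  [2]
  a=5: none
  a=6: (6, -5, 27), (6, -1, 26), (6, 1, 26), (6, 5, 27)  [4]
  a=7: (7, 7, 24)  [1]
  a=8: (8, -7, 21), (8, 7, 21)  [2]
  a=9: (9, -5, 18), (9, 5, 18)  [2]
  a=10: none
  a=11: (11, -9, 16), (11, 9, 16)  [2]
  a=12: (12, -7, 14), (12, -1, 13), (12, 1, 13), (12, 7, 14)  [4]
  a=13..14: none
Total reduced forms: 1 + 2 + 2 + 2 + 4 + 1 + 2 + 2 + 2 + 4 = 22
h = 22

22


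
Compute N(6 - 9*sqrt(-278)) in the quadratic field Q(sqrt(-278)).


N(a + b*sqrt(d)) = a^2 - d*b^2
= (6)^2 - (-278)*(-9)^2
= 36 + 22518
= 22554

22554


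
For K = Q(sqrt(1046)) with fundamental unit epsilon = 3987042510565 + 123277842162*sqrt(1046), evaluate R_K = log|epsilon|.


epsilon = 3987042510565 + 123277842162*sqrt(1046)
= 7.9741e+12
R = ln(7.9741e+12)
= 29.7072

29.7072


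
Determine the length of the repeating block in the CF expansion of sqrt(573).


Run the CF algorithm for sqrt(573).
a_0 = floor(sqrt(573)) = 23; set m_0=0, q_0=1.
Recurrence: m' = q*a - m,  q' = (d - m'^2)/q,  a' = floor((a_0 + m')/q').
  step 1: m=23, q=44, a=1
  step 2: m=21, q=3, a=14
  step 3: m=21, q=44, a=1
  step 4: m=23, q=1, a=46
a_4 = 2*a_0 = 46, so the period closes here.
sqrt(573) = [23; 1, 14, 1, 46]
Period length = 4

4


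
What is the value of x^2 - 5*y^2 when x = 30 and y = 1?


x^2 - d*y^2
= 30^2 - 5*1^2
= 900 - 5
= 895

895


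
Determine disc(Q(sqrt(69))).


For K = Q(sqrt(d)) with d squarefree: disc(K) = d if d = 1 mod 4, and disc(K) = 4d if d = 2 or 3 mod 4.
Here d = 69, and d mod 4 = 1.
d = 1 mod 4 (O_K = Z[(1+sqrt(d))/2]), so disc(K) = d = 69

69


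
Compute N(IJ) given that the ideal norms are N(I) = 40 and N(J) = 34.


N(IJ) = N(I) * N(J)
= 40 * 34
= 1360

1360


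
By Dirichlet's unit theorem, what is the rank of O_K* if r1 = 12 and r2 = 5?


By Dirichlet's unit theorem:
rank = r1 + r2 - 1
= 12 + 5 - 1
= 16

16


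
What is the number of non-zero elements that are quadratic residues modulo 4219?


For prime p, the number of non-zero quadratic residues is (p-1)/2.
= (4219-1)/2
= 2109

2109


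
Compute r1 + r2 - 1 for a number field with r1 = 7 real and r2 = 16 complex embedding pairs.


By Dirichlet's unit theorem:
rank = r1 + r2 - 1
= 7 + 16 - 1
= 22

22


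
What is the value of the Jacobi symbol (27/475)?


Compute (27/475) via quadratic reciprocity:
  reciprocity: (27/475) -> -(475/27)
  reduce: (16/27)
  pull out 2: (2/27) = -1  (since 27 mod 8 = 3)
  pull out 2: (2/27) = -1  (since 27 mod 8 = 3)
  pull out 2: (2/27) = -1  (since 27 mod 8 = 3)
  pull out 2: (2/27) = -1  (since 27 mod 8 = 3)
  (1/27) = 1
Product of signs = -1

-1


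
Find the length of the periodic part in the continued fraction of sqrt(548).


Run the CF algorithm for sqrt(548).
a_0 = floor(sqrt(548)) = 23; set m_0=0, q_0=1.
Recurrence: m' = q*a - m,  q' = (d - m'^2)/q,  a' = floor((a_0 + m')/q').
  step 1: m=23, q=19, a=2
  step 2: m=15, q=17, a=2
  step 3: m=19, q=11, a=3
  step 4: m=14, q=32, a=1
  step 5: m=18, q=7, a=5
  step 6: m=17, q=37, a=1
  step 7: m=20, q=4, a=10
  step 8: m=20, q=37, a=1
  step 9: m=17, q=7, a=5
  step 10: m=18, q=32, a=1
  step 11: m=14, q=11, a=3
  step 12: m=19, q=17, a=2
  step 13: m=15, q=19, a=2
  step 14: m=23, q=1, a=46
a_14 = 2*a_0 = 46, so the period closes here.
sqrt(548) = [23; 2, 2, 3, 1, 5, 1, 10, 1, 5, 1, 3, 2, 2, 46]
Period length = 14

14


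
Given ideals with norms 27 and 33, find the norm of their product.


N(IJ) = N(I) * N(J)
= 27 * 33
= 891

891


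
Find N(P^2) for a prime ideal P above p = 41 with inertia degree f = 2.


N(P^a) = p^(a*f)
= 41^(2*2)
= 41^4
= 2825761

2825761


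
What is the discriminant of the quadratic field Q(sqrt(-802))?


For K = Q(sqrt(d)) with d squarefree: disc(K) = d if d = 1 mod 4, and disc(K) = 4d if d = 2 or 3 mod 4.
Here d = -802, and d mod 4 = 2.
d = 2 mod 4, not 1 (O_K = Z[sqrt(d)]), so disc(K) = 4d = 4 * (-802) = -3208

-3208


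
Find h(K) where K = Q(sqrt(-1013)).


K = Q(sqrt(-1013)). d mod 4 = 3, so D = disc(K) = 4d = -4052
h(K) equals the number of primitive reduced positive-definite forms (a, b, c) = a*x^2 + b*x*y + c*y^2 with b^2 - 4ac = D,
where reduced means |b| <= a <= c, with b >= 0 whenever |b| = a or a = c, and primitive means gcd(a, b, c) = 1.
Reduced forces 3a^2 <= |D| = 4052, so 1 <= a <= 36; b must have the parity of D, and c = (b^2 - D)/(4a) must be an integer >= a.
Enumerate a = 1..36, b in [-a, a]:
  a=1: (1, 0, 1013)  [1]
  a=2: (2, 2, 507)  [1]
  a=3: (3, -2, 338), (3, 2, 338)  [2]
  a=4..5: none
  a=6: (6, -2, 169), (6, 2, 169)  [2]
  a=7: (7, -6, 146), (7, 6, 146)  [2]
  a=8: none
  a=9: (9, -4, 113), (9, 4, 113)  [2]
  a=10..12: none
  a=13: (13, -2, 78), (13, 2, 78)  [2]
  a=14: (14, -6, 73), (14, 6, 73)  [2]
  a=15..17: none
  a=18: (18, -14, 59), (18, 14, 59)  [2]
  a=19..20: none
  a=21: (21, -20, 53), (21, -8, 49), (21, 8, 49), (21, 20, 53)  [4]
  a=22..25: none
  a=26: (26, -2, 39), (26, 2, 39)  [2]
  a=27: (27, -22, 42), (27, 22, 42)  [2]
  a=28..30: none
  a=31: (31, -28, 39), (31, 28, 39)  [2]
  a=32..36: none
Total reduced forms: 1 + 1 + 2 + 2 + 2 + 2 + 2 + 2 + 2 + 4 + 2 + 2 + 2 = 26
h = 26

26


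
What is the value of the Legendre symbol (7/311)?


p = 311 is prime, so compute (7/311) with the reciprocity algorithm (Jacobi-symbol steps: pull out 2s via (2/n), flip via reciprocity, reduce):
  reciprocity: (7/311) -> -(311/7)
  reduce: (3/7)
  reciprocity: (3/7) -> -(7/3)
  reduce: (1/3)
  (1/3) = 1
Product of signs = 1
(7/311) = 1

1


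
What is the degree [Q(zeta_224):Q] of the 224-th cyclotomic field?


The degree equals Euler's totient phi(224).
224 = 2^5 * 7
phi(224) = 96

96


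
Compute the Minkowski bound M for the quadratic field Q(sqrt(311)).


d = 311, d mod 4 = 3, so disc(K) = 4d = 1244; |disc(K)| = 1244
Real quadratic field, so n = 2, s = r2 = 0, r1 = 2
M = (n!/n^n) * (4/pi)^s * sqrt(|disc(K)|) = (2!/2^2) * (4/pi)^0 * sqrt(1244)
= 0.5 * 1.000000 * 35.270384
= 17.6352

17.6352


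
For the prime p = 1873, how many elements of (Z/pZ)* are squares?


For prime p, the number of non-zero quadratic residues is (p-1)/2.
= (1873-1)/2
= 936

936


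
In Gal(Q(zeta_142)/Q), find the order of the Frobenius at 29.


The Frobenius at p in Gal(Q(zeta_n)/Q) = (Z/nZ)* is the class of p, so its order is ord_142(29), the smallest k >= 1 with 29^k = 1 mod 142.
n = 142 = 2 * 71, phi(142) = 70; the order divides phi(n).
Divisors of 70: 1, 2, 5, 7, 10, 14, 35, 70
Repeated squaring mod 142: 29^1 = 29, 29^2 = 131, 29^4 = 121, 29^8 = 15, 29^16 = 83, 29^32 = 73, 29^64 = 75
Test divisors in increasing order:
  k=1: 29^1 = 29 mod 142
  k=2: 29^2 = 131 mod 142
  k=5: 29^5 = 121 * 29 = 101 mod 142
  k=7: 29^7 = 121 * 131 * 29 = 25 mod 142
  k=10: 29^10 = 15 * 131 = 119 mod 142
  k=14: 29^14 = 15 * 121 * 131 = 57 mod 142
  k=35: 29^35 = 73 * 131 * 29 = 1 mod 142  <- first divisor giving 1
Order = 35

35


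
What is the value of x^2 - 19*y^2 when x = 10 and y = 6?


x^2 - d*y^2
= 10^2 - 19*6^2
= 100 - 684
= -584

-584


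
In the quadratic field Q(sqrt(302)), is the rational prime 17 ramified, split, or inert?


K = Q(sqrt(302)). Since d mod 4 = 2, disc(K) = 1208.
Check p | disc: 1208 mod 17 = 1.
p does not divide disc. Compute Legendre symbol (d/p):
13^((17-1)/2) mod 17 = 1
(d/p) = 1, so p splits: (p) = P*P' with e=1, f=1, g=2.
Therefore p is split.

split


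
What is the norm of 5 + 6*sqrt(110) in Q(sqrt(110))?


N(a + b*sqrt(d)) = a^2 - d*b^2
= (5)^2 - (110)*(6)^2
= 25 - 3960
= -3935

-3935


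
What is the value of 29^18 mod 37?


p = 37 is prime and the exponent is (p-1)/2 = 18, so by Euler's criterion 29^18 = (29/37) = +1 or -1 mod 37.
Compute by square-and-multiply:
  18 = 16 + 2 (binary 10010)
  Repeated squaring mod 37: 29^1 = 29, 29^2 = 27, 29^4 = 26, 29^8 = 10, 29^16 = 26
  29^18 = 29^16 * 29^2 = 26 * 27 mod 37
    26 * 27 = 702 = 36 mod 37
  29^18 = 36 mod 37
Result 36 = p - 1 = -1 mod 37: 29 is a quadratic non-residue mod 37. As a residue in [0, p-1] the value is 36.
29^18 mod 37 = 36

36


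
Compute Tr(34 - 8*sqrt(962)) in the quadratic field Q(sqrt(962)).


Tr(a + b*sqrt(d)) = (a + b*sqrt(d)) + (a - b*sqrt(d)) = 2a
= 2 * (34)
= 68

68


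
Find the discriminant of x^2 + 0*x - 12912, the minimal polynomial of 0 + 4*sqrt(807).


The element 0 + 4*sqrt(807) has minimal polynomial:
x^2 + 0*x - 12912
Discriminant = (0)^2 - 4*(-12912)
= 0 + 51648
= 51648

51648


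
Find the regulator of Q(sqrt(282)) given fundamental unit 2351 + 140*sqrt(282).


epsilon = 2351 + 140*sqrt(282)
= 4701.9998
R = ln(4701.9998)
= 8.4557

8.4557


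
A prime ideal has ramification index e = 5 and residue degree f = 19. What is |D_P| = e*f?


|D_P| = e * f
= 5 * 19
= 95

95


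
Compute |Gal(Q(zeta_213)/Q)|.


|Gal(Q(zeta_213)/Q)| = phi(213)
= 140

140


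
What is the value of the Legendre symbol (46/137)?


p = 137 is prime, so compute (46/137) with the reciprocity algorithm (Jacobi-symbol steps: pull out 2s via (2/n), flip via reciprocity, reduce):
  pull out 2: (2/137) = +1  (since 137 mod 8 = 1)
  reciprocity: (23/137) -> +(137/23)
  reduce: (22/23)
  pull out 2: (2/23) = +1  (since 23 mod 8 = 7)
  reciprocity: (11/23) -> -(23/11)
  reduce: (1/11)
  (1/11) = 1
Product of signs = -1
(46/137) = -1

-1


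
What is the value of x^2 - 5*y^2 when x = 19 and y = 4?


x^2 - d*y^2
= 19^2 - 5*4^2
= 361 - 80
= 281

281


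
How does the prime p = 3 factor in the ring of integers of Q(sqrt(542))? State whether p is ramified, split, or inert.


K = Q(sqrt(542)). Since d mod 4 = 2, disc(K) = 2168.
Check p | disc: 2168 mod 3 = 2.
p does not divide disc. Compute Legendre symbol (d/p):
2^((3-1)/2) mod 3 = -1
(d/p) = -1, so p is inert: (p) stays prime with e=1, f=2, g=1.
Therefore p is inert.

inert


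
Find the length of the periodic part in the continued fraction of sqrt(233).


Run the CF algorithm for sqrt(233).
a_0 = floor(sqrt(233)) = 15; set m_0=0, q_0=1.
Recurrence: m' = q*a - m,  q' = (d - m'^2)/q,  a' = floor((a_0 + m')/q').
  step 1: m=15, q=8, a=3
  step 2: m=9, q=19, a=1
  step 3: m=10, q=7, a=3
  step 4: m=11, q=16, a=1
  step 5: m=5, q=13, a=1
  step 6: m=8, q=13, a=1
  step 7: m=5, q=16, a=1
  step 8: m=11, q=7, a=3
  step 9: m=10, q=19, a=1
  step 10: m=9, q=8, a=3
  step 11: m=15, q=1, a=30
a_11 = 2*a_0 = 30, so the period closes here.
sqrt(233) = [15; 3, 1, 3, 1, 1, 1, 1, 3, 1, 3, 30]
Period length = 11

11


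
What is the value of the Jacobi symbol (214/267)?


Compute (214/267) via quadratic reciprocity:
  pull out 2: (2/267) = -1  (since 267 mod 8 = 3)
  reciprocity: (107/267) -> -(267/107)
  reduce: (53/107)
  reciprocity: (53/107) -> +(107/53)
  reduce: (1/53)
  (1/53) = 1
Product of signs = 1

1


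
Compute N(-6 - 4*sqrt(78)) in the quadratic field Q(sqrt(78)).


N(a + b*sqrt(d)) = a^2 - d*b^2
= (-6)^2 - (78)*(-4)^2
= 36 - 1248
= -1212

-1212


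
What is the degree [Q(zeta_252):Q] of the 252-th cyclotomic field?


The degree equals Euler's totient phi(252).
252 = 2^2 * 3^2 * 7
phi(252) = 72

72


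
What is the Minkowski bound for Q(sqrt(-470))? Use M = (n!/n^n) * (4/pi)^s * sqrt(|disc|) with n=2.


d = -470, d mod 4 = 2, so disc(K) = 4d = -1880; |disc(K)| = 1880
Imaginary quadratic field, so n = 2, s = r2 = 1, r1 = 0
M = (n!/n^n) * (4/pi)^s * sqrt(|disc(K)|) = (2!/2^2) * (4/pi)^1 * sqrt(1880)
= 0.5 * 1.273240 * 43.358967
= 27.6032

27.6032


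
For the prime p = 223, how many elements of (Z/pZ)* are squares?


For prime p, the number of non-zero quadratic residues is (p-1)/2.
= (223-1)/2
= 111

111


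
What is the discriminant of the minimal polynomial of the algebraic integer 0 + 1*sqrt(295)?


The element 0 + 1*sqrt(295) has minimal polynomial:
x^2 + 0*x - 295
Discriminant = (0)^2 - 4*(-295)
= 0 + 1180
= 1180

1180


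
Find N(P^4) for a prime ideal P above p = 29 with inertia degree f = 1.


N(P^a) = p^(a*f)
= 29^(4*1)
= 29^4
= 707281

707281


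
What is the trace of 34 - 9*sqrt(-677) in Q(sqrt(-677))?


Tr(a + b*sqrt(d)) = (a + b*sqrt(d)) + (a - b*sqrt(d)) = 2a
= 2 * (34)
= 68

68


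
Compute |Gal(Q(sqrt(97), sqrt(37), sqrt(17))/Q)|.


The 3 square roots of distinct primes are multiplicatively independent over Q,
so [K:Q] = 2^3 and Gal(K/Q) is isomorphic to (Z/2Z)^3.
|Gal| = 2^3 = 8

8


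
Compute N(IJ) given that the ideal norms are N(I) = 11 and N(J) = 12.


N(IJ) = N(I) * N(J)
= 11 * 12
= 132

132


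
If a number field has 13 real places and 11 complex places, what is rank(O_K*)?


By Dirichlet's unit theorem:
rank = r1 + r2 - 1
= 13 + 11 - 1
= 23

23


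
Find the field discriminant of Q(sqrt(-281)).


For K = Q(sqrt(d)) with d squarefree: disc(K) = d if d = 1 mod 4, and disc(K) = 4d if d = 2 or 3 mod 4.
Here d = -281, and d mod 4 = 3.
d = 3 mod 4, not 1 (O_K = Z[sqrt(d)]), so disc(K) = 4d = 4 * (-281) = -1124

-1124


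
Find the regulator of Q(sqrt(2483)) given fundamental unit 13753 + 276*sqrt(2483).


epsilon = 13753 + 276*sqrt(2483)
= 27506.0000
R = ln(27506.0000)
= 10.2222

10.2222


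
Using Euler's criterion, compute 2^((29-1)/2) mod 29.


p = 29 is prime and the exponent is (p-1)/2 = 14, so by Euler's criterion 2^14 = (2/29) = +1 or -1 mod 29.
Compute by square-and-multiply:
  14 = 8 + 4 + 2 (binary 1110)
  Repeated squaring mod 29: 2^1 = 2, 2^2 = 4, 2^4 = 16, 2^8 = 24
  2^14 = 2^8 * 2^4 * 2^2 = 24 * 16 * 4 mod 29
    24 * 16 = 384 = 7 mod 29
    7 * 4 = 28 = 28 mod 29
  2^14 = 28 mod 29
Result 28 = p - 1 = -1 mod 29: 2 is a quadratic non-residue mod 29. As a residue in [0, p-1] the value is 28.
2^14 mod 29 = 28

28


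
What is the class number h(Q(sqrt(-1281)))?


K = Q(sqrt(-1281)). d mod 4 = 3, so D = disc(K) = 4d = -5124
h(K) equals the number of primitive reduced positive-definite forms (a, b, c) = a*x^2 + b*x*y + c*y^2 with b^2 - 4ac = D,
where reduced means |b| <= a <= c, with b >= 0 whenever |b| = a or a = c, and primitive means gcd(a, b, c) = 1.
Reduced forces 3a^2 <= |D| = 5124, so 1 <= a <= 41; b must have the parity of D, and c = (b^2 - D)/(4a) must be an integer >= a.
Enumerate a = 1..41, b in [-a, a]:
  a=1: (1, 0, 1281)  [1]
  a=2: (2, 2, 641)  [1]
  a=3: (3, 0, 427)  [1]
  a=4: none
  a=5: (5, -4, 257), (5, 4, 257)  [2]
  a=6: (6, 6, 215)  [1]
  a=7: (7, 0, 183)  [1]
  a=8..9: none
  a=10: (10, -6, 129), (10, 6, 129)  [2]
  a=11..13: none
  a=14: (14, 14, 95)  [1]
  a=15: (15, -6, 86), (15, 6, 86)  [2]
  a=16..18: none
  a=19: (19, -14, 70), (19, 14, 70)  [2]
  a=20: none
  a=21: (21, 0, 61)  [1]
  a=22..24: none
  a=25: (25, -24, 57), (25, 24, 57)  [2]
  a=26..28: none
  a=29: (29, -26, 50), (29, 26, 50)  [2]
  a=30: (30, -6, 43), (30, 6, 43)  [2]
  a=31..34: none
  a=35: (35, -14, 38), (35, 14, 38)  [2]
  a=36..40: none
  a=41: (41, 40, 41)  [1]
Total reduced forms: 1 + 1 + 1 + 2 + 1 + 1 + 2 + 1 + 2 + 2 + 1 + 2 + 2 + 2 + 2 + 1 = 24
h = 24

24


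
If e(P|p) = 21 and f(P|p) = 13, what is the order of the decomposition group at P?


|D_P| = e * f
= 21 * 13
= 273

273


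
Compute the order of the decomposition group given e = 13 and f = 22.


|D_P| = e * f
= 13 * 22
= 286

286


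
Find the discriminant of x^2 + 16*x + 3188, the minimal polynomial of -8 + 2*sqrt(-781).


The element -8 + 2*sqrt(-781) has minimal polynomial:
x^2 + 16*x + 3188
Discriminant = (16)^2 - 4*(3188)
= 256 - 12752
= -12496

-12496


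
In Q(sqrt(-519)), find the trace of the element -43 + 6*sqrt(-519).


Tr(a + b*sqrt(d)) = (a + b*sqrt(d)) + (a - b*sqrt(d)) = 2a
= 2 * (-43)
= -86

-86


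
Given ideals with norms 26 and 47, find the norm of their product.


N(IJ) = N(I) * N(J)
= 26 * 47
= 1222

1222


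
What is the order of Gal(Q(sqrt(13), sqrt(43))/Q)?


The 2 square roots of distinct primes are multiplicatively independent over Q,
so [K:Q] = 2^2 and Gal(K/Q) is isomorphic to (Z/2Z)^2.
|Gal| = 2^2 = 4

4


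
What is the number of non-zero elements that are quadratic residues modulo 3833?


For prime p, the number of non-zero quadratic residues is (p-1)/2.
= (3833-1)/2
= 1916

1916


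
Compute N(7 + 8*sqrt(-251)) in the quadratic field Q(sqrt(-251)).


N(a + b*sqrt(d)) = a^2 - d*b^2
= (7)^2 - (-251)*(8)^2
= 49 + 16064
= 16113

16113


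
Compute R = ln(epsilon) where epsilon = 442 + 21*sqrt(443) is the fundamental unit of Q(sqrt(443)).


epsilon = 442 + 21*sqrt(443)
= 883.9989
R = ln(883.9989)
= 6.7845

6.7845


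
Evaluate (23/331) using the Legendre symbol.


p = 331 is prime, so compute (23/331) with the reciprocity algorithm (Jacobi-symbol steps: pull out 2s via (2/n), flip via reciprocity, reduce):
  reciprocity: (23/331) -> -(331/23)
  reduce: (9/23)
  reciprocity: (9/23) -> +(23/9)
  reduce: (5/9)
  reciprocity: (5/9) -> +(9/5)
  reduce: (4/5)
  pull out 2: (2/5) = -1  (since 5 mod 8 = 5)
  pull out 2: (2/5) = -1  (since 5 mod 8 = 5)
  (1/5) = 1
Product of signs = -1
(23/331) = -1

-1


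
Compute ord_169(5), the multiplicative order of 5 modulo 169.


We want ord_169(5), the smallest k >= 1 with 5^k = 1 mod 169.
n = 169 = 13^2, phi(169) = 156; the order divides phi(n).
Divisors of 156: 1, 2, 3, 4, 6, 12, 13, 26, 39, 52, 78, 156
Repeated squaring mod 169: 5^1 = 5, 5^2 = 25, 5^4 = 118, 5^8 = 66, 5^16 = 131, 5^32 = 92, 5^64 = 14, 5^128 = 27
Test divisors in increasing order:
  k=1: 5^1 = 5 mod 169
  k=2: 5^2 = 25 mod 169
  k=3: 5^3 = 25 * 5 = 125 mod 169
  k=4: 5^4 = 118 mod 169
  k=6: 5^6 = 118 * 25 = 77 mod 169
  k=12: 5^12 = 66 * 118 = 14 mod 169
  k=13: 5^13 = 66 * 118 * 5 = 70 mod 169
  k=26: 5^26 = 131 * 66 * 25 = 168 mod 169
  k=39: 5^39 = 92 * 118 * 25 * 5 = 99 mod 169
  k=52: 5^52 = 92 * 131 * 118 = 1 mod 169  <- first divisor giving 1
Order = 52

52


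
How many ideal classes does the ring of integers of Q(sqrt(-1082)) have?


K = Q(sqrt(-1082)). d mod 4 = 2, so D = disc(K) = 4d = -4328
h(K) equals the number of primitive reduced positive-definite forms (a, b, c) = a*x^2 + b*x*y + c*y^2 with b^2 - 4ac = D,
where reduced means |b| <= a <= c, with b >= 0 whenever |b| = a or a = c, and primitive means gcd(a, b, c) = 1.
Reduced forces 3a^2 <= |D| = 4328, so 1 <= a <= 37; b must have the parity of D, and c = (b^2 - D)/(4a) must be an integer >= a.
Enumerate a = 1..37, b in [-a, a]:
  a=1: (1, 0, 1082)  [1]
  a=2: (2, 0, 541)  [1]
  a=3: (3, -2, 361), (3, 2, 361)  [2]
  a=4..5: none
  a=6: (6, -4, 181), (6, 4, 181)  [2]
  a=7..8: none
  a=9: (9, -8, 122), (9, 8, 122)  [2]
  a=10..12: none
  a=13: (13, -12, 86), (13, 12, 86)  [2]
  a=14..17: none
  a=18: (18, -8, 61), (18, 8, 61)  [2]
  a=19: (19, -2, 57), (19, 2, 57)  [2]
  a=20..25: none
  a=26: (26, -12, 43), (26, 12, 43)  [2]
  a=27: (27, -10, 41), (27, 10, 41)  [2]
  a=28: none
  a=29: (29, -14, 39), (29, 14, 39)  [2]
  a=30..36: none
  a=37: (37, -36, 38), (37, 36, 38)  [2]
Total reduced forms: 1 + 1 + 2 + 2 + 2 + 2 + 2 + 2 + 2 + 2 + 2 + 2 = 22
h = 22

22


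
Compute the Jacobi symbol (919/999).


Compute (919/999) via quadratic reciprocity:
  reciprocity: (919/999) -> -(999/919)
  reduce: (80/919)
  pull out 2: (2/919) = +1  (since 919 mod 8 = 7)
  pull out 2: (2/919) = +1  (since 919 mod 8 = 7)
  pull out 2: (2/919) = +1  (since 919 mod 8 = 7)
  pull out 2: (2/919) = +1  (since 919 mod 8 = 7)
  reciprocity: (5/919) -> +(919/5)
  reduce: (4/5)
  pull out 2: (2/5) = -1  (since 5 mod 8 = 5)
  pull out 2: (2/5) = -1  (since 5 mod 8 = 5)
  (1/5) = 1
Product of signs = -1

-1


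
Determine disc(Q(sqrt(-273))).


For K = Q(sqrt(d)) with d squarefree: disc(K) = d if d = 1 mod 4, and disc(K) = 4d if d = 2 or 3 mod 4.
Here d = -273, and d mod 4 = 3.
d = 3 mod 4, not 1 (O_K = Z[sqrt(d)]), so disc(K) = 4d = 4 * (-273) = -1092

-1092


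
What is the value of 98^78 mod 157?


p = 157 is prime and the exponent is (p-1)/2 = 78, so by Euler's criterion 98^78 = (98/157) = +1 or -1 mod 157.
Compute by square-and-multiply:
  78 = 64 + 8 + 4 + 2 (binary 1001110)
  Repeated squaring mod 157: 98^1 = 98, 98^2 = 27, 98^4 = 101, 98^8 = 153, 98^16 = 16, 98^32 = 99, 98^64 = 67
  98^78 = 98^64 * 98^8 * 98^4 * 98^2 = 67 * 153 * 101 * 27 mod 157
    67 * 153 = 10251 = 46 mod 157
    46 * 101 = 4646 = 93 mod 157
    93 * 27 = 2511 = 156 mod 157
  98^78 = 156 mod 157
Result 156 = p - 1 = -1 mod 157: 98 is a quadratic non-residue mod 157. As a residue in [0, p-1] the value is 156.
98^78 mod 157 = 156

156


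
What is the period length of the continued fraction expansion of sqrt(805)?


Run the CF algorithm for sqrt(805).
a_0 = floor(sqrt(805)) = 28; set m_0=0, q_0=1.
Recurrence: m' = q*a - m,  q' = (d - m'^2)/q,  a' = floor((a_0 + m')/q').
  step 1: m=28, q=21, a=2
  step 2: m=14, q=29, a=1
  step 3: m=15, q=20, a=2
  step 4: m=25, q=9, a=5
  step 5: m=20, q=45, a=1
  step 6: m=25, q=4, a=13
  step 7: m=27, q=19, a=2
  step 8: m=11, q=36, a=1
  step 9: m=25, q=5, a=10
  step 10: m=25, q=36, a=1
  step 11: m=11, q=19, a=2
  step 12: m=27, q=4, a=13
  step 13: m=25, q=45, a=1
  step 14: m=20, q=9, a=5
  step 15: m=25, q=20, a=2
  step 16: m=15, q=29, a=1
  step 17: m=14, q=21, a=2
  step 18: m=28, q=1, a=56
a_18 = 2*a_0 = 56, so the period closes here.
sqrt(805) = [28; 2, 1, 2, 5, 1, 13, 2, 1, 10, 1, 2, 13, 1, 5, 2, 1, 2, 56]
Period length = 18

18


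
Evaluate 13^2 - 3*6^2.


x^2 - d*y^2
= 13^2 - 3*6^2
= 169 - 108
= 61

61


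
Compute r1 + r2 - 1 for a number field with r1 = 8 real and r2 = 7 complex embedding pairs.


By Dirichlet's unit theorem:
rank = r1 + r2 - 1
= 8 + 7 - 1
= 14

14


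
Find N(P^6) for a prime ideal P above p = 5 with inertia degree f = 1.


N(P^a) = p^(a*f)
= 5^(6*1)
= 5^6
= 15625

15625


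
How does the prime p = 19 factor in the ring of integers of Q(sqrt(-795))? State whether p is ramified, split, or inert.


K = Q(sqrt(-795)). Since d mod 4 = 1, disc(K) = -795.
Check p | disc: -795 mod 19 = 3.
p does not divide disc. Compute Legendre symbol (d/p):
3^((19-1)/2) mod 19 = -1
(d/p) = -1, so p is inert: (p) stays prime with e=1, f=2, g=1.
Therefore p is inert.

inert


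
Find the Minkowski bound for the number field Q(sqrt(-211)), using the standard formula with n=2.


d = -211, d mod 4 = 1, so disc(K) = d = -211; |disc(K)| = 211
Imaginary quadratic field, so n = 2, s = r2 = 1, r1 = 0
M = (n!/n^n) * (4/pi)^s * sqrt(|disc(K)|) = (2!/2^2) * (4/pi)^1 * sqrt(211)
= 0.5 * 1.273240 * 14.525839
= 9.2474

9.2474


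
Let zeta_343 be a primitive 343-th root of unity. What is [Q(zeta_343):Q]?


The degree equals Euler's totient phi(343).
343 = 7^3
phi(343) = 294

294


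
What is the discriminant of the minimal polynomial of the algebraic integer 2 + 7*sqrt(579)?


The element 2 + 7*sqrt(579) has minimal polynomial:
x^2 - 4*x - 28367
Discriminant = (-4)^2 - 4*(-28367)
= 16 + 113468
= 113484

113484


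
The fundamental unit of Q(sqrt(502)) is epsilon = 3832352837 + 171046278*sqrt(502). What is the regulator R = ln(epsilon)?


epsilon = 3832352837 + 171046278*sqrt(502)
= 7.6647e+09
R = ln(7.6647e+09)
= 22.7599

22.7599


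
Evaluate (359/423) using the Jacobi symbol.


Compute (359/423) via quadratic reciprocity:
  reciprocity: (359/423) -> -(423/359)
  reduce: (64/359)
  pull out 2: (2/359) = +1  (since 359 mod 8 = 7)
  pull out 2: (2/359) = +1  (since 359 mod 8 = 7)
  pull out 2: (2/359) = +1  (since 359 mod 8 = 7)
  pull out 2: (2/359) = +1  (since 359 mod 8 = 7)
  pull out 2: (2/359) = +1  (since 359 mod 8 = 7)
  pull out 2: (2/359) = +1  (since 359 mod 8 = 7)
  (1/359) = 1
Product of signs = -1

-1


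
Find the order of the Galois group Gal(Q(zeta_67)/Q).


|Gal(Q(zeta_67)/Q)| = phi(67)
= 66

66


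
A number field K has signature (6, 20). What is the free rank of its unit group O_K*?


By Dirichlet's unit theorem:
rank = r1 + r2 - 1
= 6 + 20 - 1
= 25

25


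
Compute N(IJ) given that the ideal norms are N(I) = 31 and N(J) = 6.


N(IJ) = N(I) * N(J)
= 31 * 6
= 186

186


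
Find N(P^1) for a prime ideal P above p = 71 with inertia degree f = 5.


N(P^a) = p^(a*f)
= 71^(1*5)
= 71^5
= 1804229351

1804229351


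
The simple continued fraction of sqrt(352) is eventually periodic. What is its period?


Run the CF algorithm for sqrt(352).
a_0 = floor(sqrt(352)) = 18; set m_0=0, q_0=1.
Recurrence: m' = q*a - m,  q' = (d - m'^2)/q,  a' = floor((a_0 + m')/q').
  step 1: m=18, q=28, a=1
  step 2: m=10, q=9, a=3
  step 3: m=17, q=7, a=5
  step 4: m=18, q=4, a=9
  step 5: m=18, q=7, a=5
  step 6: m=17, q=9, a=3
  step 7: m=10, q=28, a=1
  step 8: m=18, q=1, a=36
a_8 = 2*a_0 = 36, so the period closes here.
sqrt(352) = [18; 1, 3, 5, 9, 5, 3, 1, 36]
Period length = 8

8


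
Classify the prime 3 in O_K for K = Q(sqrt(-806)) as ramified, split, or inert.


K = Q(sqrt(-806)). Since d mod 4 = 2, disc(K) = -3224.
Check p | disc: -3224 mod 3 = 1.
p does not divide disc. Compute Legendre symbol (d/p):
1^((3-1)/2) mod 3 = 1
(d/p) = 1, so p splits: (p) = P*P' with e=1, f=1, g=2.
Therefore p is split.

split


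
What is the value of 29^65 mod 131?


p = 131 is prime and the exponent is (p-1)/2 = 65, so by Euler's criterion 29^65 = (29/131) = +1 or -1 mod 131.
Compute by square-and-multiply:
  65 = 64 + 1 (binary 1000001)
  Repeated squaring mod 131: 29^1 = 29, 29^2 = 55, 29^4 = 12, 29^8 = 13, 29^16 = 38, 29^32 = 3, 29^64 = 9
  29^65 = 29^64 * 29^1 = 9 * 29 mod 131
    9 * 29 = 261 = 130 mod 131
  29^65 = 130 mod 131
Result 130 = p - 1 = -1 mod 131: 29 is a quadratic non-residue mod 131. As a residue in [0, p-1] the value is 130.
29^65 mod 131 = 130

130


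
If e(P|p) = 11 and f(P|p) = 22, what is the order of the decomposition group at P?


|D_P| = e * f
= 11 * 22
= 242

242


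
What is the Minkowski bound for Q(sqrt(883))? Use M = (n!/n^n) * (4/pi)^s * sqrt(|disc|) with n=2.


d = 883, d mod 4 = 3, so disc(K) = 4d = 3532; |disc(K)| = 3532
Real quadratic field, so n = 2, s = r2 = 0, r1 = 2
M = (n!/n^n) * (4/pi)^s * sqrt(|disc(K)|) = (2!/2^2) * (4/pi)^0 * sqrt(3532)
= 0.5 * 1.000000 * 59.430632
= 29.7153

29.7153


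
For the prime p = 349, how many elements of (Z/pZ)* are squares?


For prime p, the number of non-zero quadratic residues is (p-1)/2.
= (349-1)/2
= 174

174


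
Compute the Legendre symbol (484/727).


p = 727 is prime, so compute (484/727) with the reciprocity algorithm (Jacobi-symbol steps: pull out 2s via (2/n), flip via reciprocity, reduce):
  pull out 2: (2/727) = +1  (since 727 mod 8 = 7)
  pull out 2: (2/727) = +1  (since 727 mod 8 = 7)
  reciprocity: (121/727) -> +(727/121)
  reduce: (1/121)
  (1/121) = 1
Product of signs = 1
(484/727) = 1

1


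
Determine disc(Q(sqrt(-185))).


For K = Q(sqrt(d)) with d squarefree: disc(K) = d if d = 1 mod 4, and disc(K) = 4d if d = 2 or 3 mod 4.
Here d = -185, and d mod 4 = 3.
d = 3 mod 4, not 1 (O_K = Z[sqrt(d)]), so disc(K) = 4d = 4 * (-185) = -740

-740


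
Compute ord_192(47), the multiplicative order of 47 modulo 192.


We want ord_192(47), the smallest k >= 1 with 47^k = 1 mod 192.
n = 192 = 2^6 * 3, phi(192) = 64; the order divides phi(n).
Divisors of 64: 1, 2, 4, 8, 16, 32, 64
Repeated squaring mod 192: 47^1 = 47, 47^2 = 97, 47^4 = 1, 47^8 = 1, 47^16 = 1, 47^32 = 1, 47^64 = 1
Test divisors in increasing order:
  k=1: 47^1 = 47 mod 192
  k=2: 47^2 = 97 mod 192
  k=4: 47^4 = 1 mod 192  <- first divisor giving 1
Order = 4

4


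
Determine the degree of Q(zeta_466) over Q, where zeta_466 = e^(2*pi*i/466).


The degree equals Euler's totient phi(466).
466 = 2 * 233
phi(466) = 232

232


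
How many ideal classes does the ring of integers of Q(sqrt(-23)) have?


K = Q(sqrt(-23)). d mod 4 = 1, so D = disc(K) = d = -23
h(K) equals the number of primitive reduced positive-definite forms (a, b, c) = a*x^2 + b*x*y + c*y^2 with b^2 - 4ac = D,
where reduced means |b| <= a <= c, with b >= 0 whenever |b| = a or a = c, and primitive means gcd(a, b, c) = 1.
Reduced forces 3a^2 <= |D| = 23, so 1 <= a <= 2; b must have the parity of D, and c = (b^2 - D)/(4a) must be an integer >= a.
Enumerate a = 1..2, b in [-a, a]:
  a=1: (1, 1, 6)  [1]
  a=2: (2, -1, 3), (2, 1, 3)  [2]
Total reduced forms: 1 + 2 = 3
h = 3

3


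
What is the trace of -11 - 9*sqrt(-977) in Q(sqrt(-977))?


Tr(a + b*sqrt(d)) = (a + b*sqrt(d)) + (a - b*sqrt(d)) = 2a
= 2 * (-11)
= -22

-22


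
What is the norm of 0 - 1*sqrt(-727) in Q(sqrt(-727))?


N(a + b*sqrt(d)) = a^2 - d*b^2
= (0)^2 - (-727)*(-1)^2
= 0 + 727
= 727

727


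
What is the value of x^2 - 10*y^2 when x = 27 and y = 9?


x^2 - d*y^2
= 27^2 - 10*9^2
= 729 - 810
= -81

-81


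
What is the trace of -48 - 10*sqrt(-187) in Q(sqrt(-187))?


Tr(a + b*sqrt(d)) = (a + b*sqrt(d)) + (a - b*sqrt(d)) = 2a
= 2 * (-48)
= -96

-96


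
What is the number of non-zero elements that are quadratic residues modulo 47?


For prime p, the number of non-zero quadratic residues is (p-1)/2.
= (47-1)/2
= 23

23


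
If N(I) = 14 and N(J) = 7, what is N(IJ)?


N(IJ) = N(I) * N(J)
= 14 * 7
= 98

98


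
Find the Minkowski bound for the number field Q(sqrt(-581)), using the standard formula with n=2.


d = -581, d mod 4 = 3, so disc(K) = 4d = -2324; |disc(K)| = 2324
Imaginary quadratic field, so n = 2, s = r2 = 1, r1 = 0
M = (n!/n^n) * (4/pi)^s * sqrt(|disc(K)|) = (2!/2^2) * (4/pi)^1 * sqrt(2324)
= 0.5 * 1.273240 * 48.207883
= 30.6901

30.6901


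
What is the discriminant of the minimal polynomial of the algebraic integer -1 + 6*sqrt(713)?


The element -1 + 6*sqrt(713) has minimal polynomial:
x^2 + 2*x - 25667
Discriminant = (2)^2 - 4*(-25667)
= 4 + 102668
= 102672

102672


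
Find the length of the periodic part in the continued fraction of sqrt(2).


Run the CF algorithm for sqrt(2).
a_0 = floor(sqrt(2)) = 1; set m_0=0, q_0=1.
Recurrence: m' = q*a - m,  q' = (d - m'^2)/q,  a' = floor((a_0 + m')/q').
  step 1: m=1, q=1, a=2
a_1 = 2*a_0 = 2, so the period closes here.
sqrt(2) = [1; 2]
Period length = 1

1


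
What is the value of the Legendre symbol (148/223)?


p = 223 is prime, so compute (148/223) with the reciprocity algorithm (Jacobi-symbol steps: pull out 2s via (2/n), flip via reciprocity, reduce):
  pull out 2: (2/223) = +1  (since 223 mod 8 = 7)
  pull out 2: (2/223) = +1  (since 223 mod 8 = 7)
  reciprocity: (37/223) -> +(223/37)
  reduce: (1/37)
  (1/37) = 1
Product of signs = 1
(148/223) = 1

1


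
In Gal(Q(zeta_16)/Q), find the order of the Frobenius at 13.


The Frobenius at p in Gal(Q(zeta_n)/Q) = (Z/nZ)* is the class of p, so its order is ord_16(13), the smallest k >= 1 with 13^k = 1 mod 16.
n = 16 = 2^4, phi(16) = 8; the order divides phi(n).
Divisors of 8: 1, 2, 4, 8
Repeated squaring mod 16: 13^1 = 13, 13^2 = 9, 13^4 = 1, 13^8 = 1
Test divisors in increasing order:
  k=1: 13^1 = 13 mod 16
  k=2: 13^2 = 9 mod 16
  k=4: 13^4 = 1 mod 16  <- first divisor giving 1
Order = 4

4


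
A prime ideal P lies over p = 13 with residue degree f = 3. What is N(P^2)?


N(P^a) = p^(a*f)
= 13^(2*3)
= 13^6
= 4826809

4826809


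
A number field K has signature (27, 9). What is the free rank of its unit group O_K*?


By Dirichlet's unit theorem:
rank = r1 + r2 - 1
= 27 + 9 - 1
= 35

35


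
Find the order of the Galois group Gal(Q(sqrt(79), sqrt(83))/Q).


The 2 square roots of distinct primes are multiplicatively independent over Q,
so [K:Q] = 2^2 and Gal(K/Q) is isomorphic to (Z/2Z)^2.
|Gal| = 2^2 = 4

4


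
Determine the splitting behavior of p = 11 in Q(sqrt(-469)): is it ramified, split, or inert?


K = Q(sqrt(-469)). Since d mod 4 = 3, disc(K) = -1876.
Check p | disc: -1876 mod 11 = 5.
p does not divide disc. Compute Legendre symbol (d/p):
4^((11-1)/2) mod 11 = 1
(d/p) = 1, so p splits: (p) = P*P' with e=1, f=1, g=2.
Therefore p is split.

split


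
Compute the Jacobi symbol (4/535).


Compute (4/535) via quadratic reciprocity:
  pull out 2: (2/535) = +1  (since 535 mod 8 = 7)
  pull out 2: (2/535) = +1  (since 535 mod 8 = 7)
  (1/535) = 1
Product of signs = 1

1


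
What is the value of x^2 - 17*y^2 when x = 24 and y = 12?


x^2 - d*y^2
= 24^2 - 17*12^2
= 576 - 2448
= -1872

-1872


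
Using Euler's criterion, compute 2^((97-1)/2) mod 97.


p = 97 is prime and the exponent is (p-1)/2 = 48, so by Euler's criterion 2^48 = (2/97) = +1 or -1 mod 97.
Compute by square-and-multiply:
  48 = 32 + 16 (binary 110000)
  Repeated squaring mod 97: 2^1 = 2, 2^2 = 4, 2^4 = 16, 2^8 = 62, 2^16 = 61, 2^32 = 35
  2^48 = 2^32 * 2^16 = 35 * 61 mod 97
    35 * 61 = 2135 = 1 mod 97
  2^48 = 1 mod 97
Result 1: 2 is a quadratic residue mod 97.
2^48 mod 97 = 1

1


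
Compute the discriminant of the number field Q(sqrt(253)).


For K = Q(sqrt(d)) with d squarefree: disc(K) = d if d = 1 mod 4, and disc(K) = 4d if d = 2 or 3 mod 4.
Here d = 253, and d mod 4 = 1.
d = 1 mod 4 (O_K = Z[(1+sqrt(d))/2]), so disc(K) = d = 253

253


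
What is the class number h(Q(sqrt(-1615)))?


K = Q(sqrt(-1615)). d mod 4 = 1, so D = disc(K) = d = -1615
h(K) equals the number of primitive reduced positive-definite forms (a, b, c) = a*x^2 + b*x*y + c*y^2 with b^2 - 4ac = D,
where reduced means |b| <= a <= c, with b >= 0 whenever |b| = a or a = c, and primitive means gcd(a, b, c) = 1.
Reduced forces 3a^2 <= |D| = 1615, so 1 <= a <= 23; b must have the parity of D, and c = (b^2 - D)/(4a) must be an integer >= a.
Enumerate a = 1..23, b in [-a, a]:
  a=1: (1, 1, 404)  [1]
  a=2: (2, -1, 202), (2, 1, 202)  [2]
  a=3: none
  a=4: (4, -1, 101), (4, 1, 101)  [2]
  a=5: (5, 5, 82)  [1]
  a=6: none
  a=7: (7, -3, 58), (7, 3, 58)  [2]
  a=8: (8, -7, 52), (8, 7, 52)  [2]
  a=9: none
  a=10: (10, -5, 41), (10, 5, 41)  [2]
  a=11..12: none
  a=13: (13, -7, 32), (13, 7, 32)  [2]
  a=14: (14, -11, 31), (14, -3, 29), (14, 3, 29), (14, 11, 31)  [4]
  a=15: none
  a=16: (16, -7, 26), (16, 7, 26)  [2]
  a=17: (17, 17, 28)  [1]
  a=18: none
  a=19: (19, 19, 26)  [1]
  a=20: (20, -15, 23), (20, 15, 23)  [2]
  a=21..23: none
Total reduced forms: 1 + 2 + 2 + 1 + 2 + 2 + 2 + 2 + 4 + 2 + 1 + 1 + 2 = 24
h = 24

24


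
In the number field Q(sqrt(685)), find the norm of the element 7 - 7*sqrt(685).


N(a + b*sqrt(d)) = a^2 - d*b^2
= (7)^2 - (685)*(-7)^2
= 49 - 33565
= -33516

-33516


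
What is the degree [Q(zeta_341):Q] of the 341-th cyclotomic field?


The degree equals Euler's totient phi(341).
341 = 11 * 31
phi(341) = 300

300


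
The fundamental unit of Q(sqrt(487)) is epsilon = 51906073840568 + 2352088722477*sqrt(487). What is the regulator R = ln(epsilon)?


epsilon = 51906073840568 + 2352088722477*sqrt(487)
= 1.0381e+14
R = ln(1.0381e+14)
= 32.2736

32.2736


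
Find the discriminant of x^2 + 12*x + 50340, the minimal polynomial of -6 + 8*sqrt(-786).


The element -6 + 8*sqrt(-786) has minimal polynomial:
x^2 + 12*x + 50340
Discriminant = (12)^2 - 4*(50340)
= 144 - 201360
= -201216

-201216


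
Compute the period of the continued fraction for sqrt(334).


Run the CF algorithm for sqrt(334).
a_0 = floor(sqrt(334)) = 18; set m_0=0, q_0=1.
Recurrence: m' = q*a - m,  q' = (d - m'^2)/q,  a' = floor((a_0 + m')/q').
  step 1: m=18, q=10, a=3
  step 2: m=12, q=19, a=1
  step 3: m=7, q=15, a=1
  step 4: m=8, q=18, a=1
  step 5: m=10, q=13, a=2
  step 6: m=16, q=6, a=5
  step 7: m=14, q=23, a=1
  step 8: m=9, q=11, a=2
  step 9: m=13, q=15, a=2
  step 10: m=17, q=3, a=11
  step 11: m=16, q=26, a=1
  step 12: m=10, q=9, a=3
  step 13: m=17, q=5, a=7
  step 14: m=18, q=2, a=18
  step 15: m=18, q=5, a=7
  step 16: m=17, q=9, a=3
  step 17: m=10, q=26, a=1
  step 18: m=16, q=3, a=11
  step 19: m=17, q=15, a=2
  step 20: m=13, q=11, a=2
  step 21: m=9, q=23, a=1
  step 22: m=14, q=6, a=5
  step 23: m=16, q=13, a=2
  step 24: m=10, q=18, a=1
  step 25: m=8, q=15, a=1
  step 26: m=7, q=19, a=1
  step 27: m=12, q=10, a=3
  step 28: m=18, q=1, a=36
a_28 = 2*a_0 = 36, so the period closes here.
sqrt(334) = [18; 3, 1, 1, 1, 2, 5, 1, 2, 2, 11, 1, 3, 7, 18, 7, 3, 1, 11, 2, 2, 1, 5, 2, 1, 1, 1, 3, 36]
Period length = 28

28


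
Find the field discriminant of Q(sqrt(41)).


For K = Q(sqrt(d)) with d squarefree: disc(K) = d if d = 1 mod 4, and disc(K) = 4d if d = 2 or 3 mod 4.
Here d = 41, and d mod 4 = 1.
d = 1 mod 4 (O_K = Z[(1+sqrt(d))/2]), so disc(K) = d = 41

41


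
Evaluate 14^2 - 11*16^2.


x^2 - d*y^2
= 14^2 - 11*16^2
= 196 - 2816
= -2620

-2620


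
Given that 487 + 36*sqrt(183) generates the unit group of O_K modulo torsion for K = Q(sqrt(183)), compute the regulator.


epsilon = 487 + 36*sqrt(183)
= 973.9990
R = ln(973.9990)
= 6.8814

6.8814


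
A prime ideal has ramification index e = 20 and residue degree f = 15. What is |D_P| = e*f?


|D_P| = e * f
= 20 * 15
= 300

300


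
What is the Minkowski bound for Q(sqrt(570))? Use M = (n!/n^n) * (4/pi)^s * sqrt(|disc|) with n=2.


d = 570, d mod 4 = 2, so disc(K) = 4d = 2280; |disc(K)| = 2280
Real quadratic field, so n = 2, s = r2 = 0, r1 = 2
M = (n!/n^n) * (4/pi)^s * sqrt(|disc(K)|) = (2!/2^2) * (4/pi)^0 * sqrt(2280)
= 0.5 * 1.000000 * 47.749346
= 23.8747

23.8747


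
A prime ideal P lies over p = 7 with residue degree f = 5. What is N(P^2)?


N(P^a) = p^(a*f)
= 7^(2*5)
= 7^10
= 282475249

282475249


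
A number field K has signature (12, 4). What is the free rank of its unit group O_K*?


By Dirichlet's unit theorem:
rank = r1 + r2 - 1
= 12 + 4 - 1
= 15

15


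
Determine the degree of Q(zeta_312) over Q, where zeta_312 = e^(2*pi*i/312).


The degree equals Euler's totient phi(312).
312 = 2^3 * 3 * 13
phi(312) = 96

96


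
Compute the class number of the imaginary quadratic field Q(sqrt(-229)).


K = Q(sqrt(-229)). d mod 4 = 3, so D = disc(K) = 4d = -916
h(K) equals the number of primitive reduced positive-definite forms (a, b, c) = a*x^2 + b*x*y + c*y^2 with b^2 - 4ac = D,
where reduced means |b| <= a <= c, with b >= 0 whenever |b| = a or a = c, and primitive means gcd(a, b, c) = 1.
Reduced forces 3a^2 <= |D| = 916, so 1 <= a <= 17; b must have the parity of D, and c = (b^2 - D)/(4a) must be an integer >= a.
Enumerate a = 1..17, b in [-a, a]:
  a=1: (1, 0, 229)  [1]
  a=2: (2, 2, 115)  [1]
  a=3..4: none
  a=5: (5, -2, 46), (5, 2, 46)  [2]
  a=6: none
  a=7: (7, -6, 34), (7, 6, 34)  [2]
  a=8..9: none
  a=10: (10, -2, 23), (10, 2, 23)  [2]
  a=11..13: none
  a=14: (14, -6, 17), (14, 6, 17)  [2]
  a=15..17: none
Total reduced forms: 1 + 1 + 2 + 2 + 2 + 2 = 10
h = 10

10


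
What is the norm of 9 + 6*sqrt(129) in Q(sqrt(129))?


N(a + b*sqrt(d)) = a^2 - d*b^2
= (9)^2 - (129)*(6)^2
= 81 - 4644
= -4563

-4563


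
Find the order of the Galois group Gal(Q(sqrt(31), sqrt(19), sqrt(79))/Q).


The 3 square roots of distinct primes are multiplicatively independent over Q,
so [K:Q] = 2^3 and Gal(K/Q) is isomorphic to (Z/2Z)^3.
|Gal| = 2^3 = 8

8


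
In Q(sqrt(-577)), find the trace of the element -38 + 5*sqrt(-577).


Tr(a + b*sqrt(d)) = (a + b*sqrt(d)) + (a - b*sqrt(d)) = 2a
= 2 * (-38)
= -76

-76


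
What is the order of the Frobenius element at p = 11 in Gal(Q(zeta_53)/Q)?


The Frobenius at p in Gal(Q(zeta_n)/Q) = (Z/nZ)* is the class of p, so its order is ord_53(11), the smallest k >= 1 with 11^k = 1 mod 53.
n = 53 = 53, phi(53) = 52; the order divides phi(n).
Divisors of 52: 1, 2, 4, 13, 26, 52
Repeated squaring mod 53: 11^1 = 11, 11^2 = 15, 11^4 = 13, 11^8 = 10, 11^16 = 47, 11^32 = 36
Test divisors in increasing order:
  k=1: 11^1 = 11 mod 53
  k=2: 11^2 = 15 mod 53
  k=4: 11^4 = 13 mod 53
  k=13: 11^13 = 10 * 13 * 11 = 52 mod 53
  k=26: 11^26 = 47 * 10 * 15 = 1 mod 53  <- first divisor giving 1
Order = 26

26
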